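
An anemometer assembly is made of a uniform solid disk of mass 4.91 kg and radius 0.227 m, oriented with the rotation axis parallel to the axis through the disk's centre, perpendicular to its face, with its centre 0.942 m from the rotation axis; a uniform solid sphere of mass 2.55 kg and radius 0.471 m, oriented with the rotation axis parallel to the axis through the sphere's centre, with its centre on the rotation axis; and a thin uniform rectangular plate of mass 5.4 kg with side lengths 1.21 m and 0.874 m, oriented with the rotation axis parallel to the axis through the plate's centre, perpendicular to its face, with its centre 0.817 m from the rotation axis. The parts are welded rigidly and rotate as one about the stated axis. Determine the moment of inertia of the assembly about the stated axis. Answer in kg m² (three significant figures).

Solid disk: I_cm = (1/2)MR² = (1/2)(4.91)(0.227)² = 0.1265 kg m²; centre at d = 0.942 m, so I = I_cm + Md² gives I = 0.1265 + (4.91)(0.942)² = 4.4835 kg m².
Solid sphere: I_cm = (2/5)MR² = (2/5)(2.55)(0.471)² = 0.22628 kg m²; axis through the centre, so I = 0.22628 kg m².
Rectangular plate: I_cm = (1/12)M(a²+b²) = (1/12)(5.4)[(1.21)² + (0.874)²] = 1.0026 kg m²; centre at d = 0.817 m, so I = I_cm + Md² gives I = 1.0026 + (5.4)(0.817)² = 4.607 kg m².
Total I = 4.4835 + 0.22628 + 4.607 = 9.3168 kg m².

9.32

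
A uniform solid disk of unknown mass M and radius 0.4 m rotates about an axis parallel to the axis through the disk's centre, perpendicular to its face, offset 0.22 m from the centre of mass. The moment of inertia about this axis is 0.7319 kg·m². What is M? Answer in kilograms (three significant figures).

5.70

I = I_cm + Md² = (1/2)MR² + Md² = M·[0.5·(0.4)² + (0.22)²] = M·0.1284.
So M = 0.7319 / 0.1284 = 5.7002 kg.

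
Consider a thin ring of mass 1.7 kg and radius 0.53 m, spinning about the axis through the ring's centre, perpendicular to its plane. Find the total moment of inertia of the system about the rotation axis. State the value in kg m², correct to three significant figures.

I_cm = MR² = (1.7)(0.53)² = 0.47753 kg m²; axis through the centre, so I = 0.47753 kg m².

0.478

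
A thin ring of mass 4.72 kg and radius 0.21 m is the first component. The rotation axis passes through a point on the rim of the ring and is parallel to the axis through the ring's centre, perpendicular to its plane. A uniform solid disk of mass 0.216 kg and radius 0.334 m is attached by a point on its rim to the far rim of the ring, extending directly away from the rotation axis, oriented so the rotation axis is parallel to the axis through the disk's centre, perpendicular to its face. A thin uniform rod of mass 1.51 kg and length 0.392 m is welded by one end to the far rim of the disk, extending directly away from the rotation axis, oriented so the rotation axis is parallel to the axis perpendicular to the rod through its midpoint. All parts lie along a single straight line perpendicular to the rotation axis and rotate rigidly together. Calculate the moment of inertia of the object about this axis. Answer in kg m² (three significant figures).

3.06

Thin ring: I_cm = MR² = (4.72)(0.21)² = 0.20815 kg m²; centre at d = 0.21 m, so the parallel axis theorem gives I = 0.20815 + (4.72)(0.21)² = 0.4163 kg m².
Solid disk: I_cm = (1/2)MR² = (1/2)(0.216)(0.334)² = 0.012048 kg m²; centre at d = 0.21 + 0.21 + 0.334 = 0.754 m, so the parallel axis theorem gives I = 0.012048 + (0.216)(0.754)² = 0.13485 kg m².
Thin rod: I_cm = (1/12)ML² = (1/12)(1.51)(0.392)² = 0.019336 kg m²; centre at d = 0.21 + 0.21 + 0.334 + 0.334 + 0.196 = 1.284 m, so the parallel axis theorem gives I = 0.019336 + (1.51)(1.284)² = 2.5088 kg m².
Total I = 0.4163 + 0.13485 + 2.5088 = 3.06 kg m².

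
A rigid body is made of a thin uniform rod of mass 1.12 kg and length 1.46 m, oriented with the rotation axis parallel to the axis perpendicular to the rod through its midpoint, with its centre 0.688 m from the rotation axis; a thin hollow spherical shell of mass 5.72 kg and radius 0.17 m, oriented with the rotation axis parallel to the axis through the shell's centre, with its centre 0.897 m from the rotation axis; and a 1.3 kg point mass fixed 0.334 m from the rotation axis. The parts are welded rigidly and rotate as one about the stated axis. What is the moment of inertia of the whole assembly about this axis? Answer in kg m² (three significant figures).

Thin rod: I_cm = (1/12)ML² = (1/12)(1.12)(1.46)² = 0.19895 kg m²; centre at d = 0.688 m, so I = I_cm + Md² gives I = 0.19895 + (1.12)(0.688)² = 0.72909 kg m².
Spherical shell: I_cm = (2/3)MR² = (2/3)(5.72)(0.17)² = 0.11021 kg m²; centre at d = 0.897 m, so I = I_cm + Md² gives I = 0.11021 + (5.72)(0.897)² = 4.7126 kg m².
Point mass: I_cm = 0; centre at d = 0.334 m, so I = I_cm + Md² gives I = 0 + (1.3)(0.334)² = 0.14502 kg m².
Total I = 0.72909 + 4.7126 + 0.14502 = 5.5867 kg m².

5.59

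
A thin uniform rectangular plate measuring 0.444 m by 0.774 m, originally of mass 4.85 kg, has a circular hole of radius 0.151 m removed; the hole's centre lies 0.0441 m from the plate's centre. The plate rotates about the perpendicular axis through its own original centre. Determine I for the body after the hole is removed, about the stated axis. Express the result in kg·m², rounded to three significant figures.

0.308

Unpierced body about its centre: I₀ = (1/12)M(a²+b²) = (1/12)(4.85)[(0.444)² + (0.774)²] = 0.3218 kg·m².
The removed disk has mass m = M·πr²/(ab) = (4.85)·π(0.151)²/(0.444·0.774) = 1.0109 kg (same uniform areal density).
Its moment of inertia about the rotation axis (parallel-axis theorem): I_hole = (1/2)mr² + md² = (1/2)(1.0109)(0.151)² + (1.0109)(0.0441)² = 0.013491 kg·m².
Treating the hole as negative mass, I = I₀ − I_hole = 0.3218 − 0.013491 = 0.30831 kg·m².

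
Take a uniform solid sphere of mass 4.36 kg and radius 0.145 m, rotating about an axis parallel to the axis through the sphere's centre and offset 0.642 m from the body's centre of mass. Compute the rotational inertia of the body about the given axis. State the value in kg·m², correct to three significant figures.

I_cm = (2/5)MR² = (2/5)(4.36)(0.145)² = 0.036668 kg·m²; centre at d = 0.642 m, so I = I_cm + Md² gives I = 0.036668 + (4.36)(0.642)² = 1.8337 kg·m².

1.83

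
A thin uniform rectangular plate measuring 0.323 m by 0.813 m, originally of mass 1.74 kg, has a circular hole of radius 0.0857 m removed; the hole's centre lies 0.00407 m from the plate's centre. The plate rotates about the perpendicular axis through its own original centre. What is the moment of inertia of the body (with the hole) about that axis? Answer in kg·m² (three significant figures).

0.110

Unpierced body about its centre: I₀ = (1/12)M(a²+b²) = (1/12)(1.74)[(0.323)² + (0.813)²] = 0.11097 kg·m².
The removed disk has mass m = M·πr²/(ab) = (1.74)·π(0.0857)²/(0.323·0.813) = 0.15289 kg (same uniform areal density).
Its moment of inertia about the rotation axis (parallel-axis theorem): I_hole = (1/2)mr² + md² = (1/2)(0.15289)(0.0857)² + (0.15289)(0.00407)² = 0.00056397 kg·m².
Treating the hole as negative mass, I = I₀ − I_hole = 0.11097 − 0.00056397 = 0.1104 kg·m².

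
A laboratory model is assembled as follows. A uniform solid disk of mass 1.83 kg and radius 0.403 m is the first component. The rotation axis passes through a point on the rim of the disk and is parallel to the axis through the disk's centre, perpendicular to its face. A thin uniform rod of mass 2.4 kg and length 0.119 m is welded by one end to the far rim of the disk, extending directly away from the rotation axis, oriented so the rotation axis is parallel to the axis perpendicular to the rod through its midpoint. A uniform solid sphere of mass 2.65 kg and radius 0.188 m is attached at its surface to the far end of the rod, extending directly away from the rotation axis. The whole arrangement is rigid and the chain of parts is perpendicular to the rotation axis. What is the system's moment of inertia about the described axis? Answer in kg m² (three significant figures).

5.57

Solid disk: I_cm = (1/2)MR² = (1/2)(1.83)(0.403)² = 0.1486 kg m²; centre at d = 0.403 m, so I = I_cm + Md² gives I = 0.1486 + (1.83)(0.403)² = 0.44581 kg m².
Thin rod: I_cm = (1/12)ML² = (1/12)(2.4)(0.119)² = 0.0028322 kg m²; centre at d = 0.403 + 0.403 + 0.0595 = 0.8655 m, so I = I_cm + Md² gives I = 0.0028322 + (2.4)(0.8655)² = 1.8006 kg m².
Solid sphere: I_cm = (2/5)MR² = (2/5)(2.65)(0.188)² = 0.037465 kg m²; centre at d = 0.403 + 0.403 + 0.0595 + 0.0595 + 0.188 = 1.113 m, so I = I_cm + Md² gives I = 0.037465 + (2.65)(1.113)² = 3.3202 kg m².
Total I = 0.44581 + 1.8006 + 3.3202 = 5.5667 kg m².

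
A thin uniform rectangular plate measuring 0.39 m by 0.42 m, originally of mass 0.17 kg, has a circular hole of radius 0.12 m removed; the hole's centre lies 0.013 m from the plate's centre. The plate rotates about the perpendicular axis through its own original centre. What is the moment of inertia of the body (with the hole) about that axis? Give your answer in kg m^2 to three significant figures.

Unpierced body about its centre: I₀ = (1/12)M(a²+b²) = (1/12)(0.17)[(0.39)² + (0.42)²] = 0.0046538 kg m^2.
The removed disk has mass m = M·πr²/(ab) = (0.17)·π(0.12)²/(0.39·0.42) = 0.046951 kg (same uniform areal density).
Its moment of inertia about the rotation axis (parallel-axis theorem): I_hole = (1/2)mr² + md² = (1/2)(0.046951)(0.12)² + (0.046951)(0.013)² = 0.00034598 kg m^2.
Treating the hole as negative mass, I = I₀ − I_hole = 0.0046538 − 0.00034598 = 0.0043078 kg m^2.

0.00431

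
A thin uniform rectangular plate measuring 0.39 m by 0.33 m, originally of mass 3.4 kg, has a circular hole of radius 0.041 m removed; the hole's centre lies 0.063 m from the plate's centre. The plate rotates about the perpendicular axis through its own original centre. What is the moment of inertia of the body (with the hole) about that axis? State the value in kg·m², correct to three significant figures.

0.0733

Unpierced body about its centre: I₀ = (1/12)M(a²+b²) = (1/12)(3.4)[(0.39)² + (0.33)²] = 0.07395 kg·m².
The removed disk has mass m = M·πr²/(ab) = (3.4)·π(0.041)²/(0.39·0.33) = 0.13951 kg (same uniform areal density).
Its moment of inertia about the rotation axis (parallel-axis theorem): I_hole = (1/2)mr² + md² = (1/2)(0.13951)(0.041)² + (0.13951)(0.063)² = 0.00067099 kg·m².
Treating the hole as negative mass, I = I₀ − I_hole = 0.07395 − 0.00067099 = 0.073279 kg·m².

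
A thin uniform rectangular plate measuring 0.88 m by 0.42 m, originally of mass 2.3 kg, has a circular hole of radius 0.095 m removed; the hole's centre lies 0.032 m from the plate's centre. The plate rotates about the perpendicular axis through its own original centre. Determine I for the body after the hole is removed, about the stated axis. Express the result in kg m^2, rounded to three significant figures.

Unpierced body about its centre: I₀ = (1/12)M(a²+b²) = (1/12)(2.3)[(0.88)² + (0.42)²] = 0.18224 kg m^2.
The removed disk has mass m = M·πr²/(ab) = (2.3)·π(0.095)²/(0.88·0.42) = 0.17644 kg (same uniform areal density).
Its moment of inertia about the rotation axis (parallel-axis theorem): I_hole = (1/2)mr² + md² = (1/2)(0.17644)(0.095)² + (0.17644)(0.032)² = 0.00097685 kg m^2.
Treating the hole as negative mass, I = I₀ − I_hole = 0.18224 − 0.00097685 = 0.18126 kg m^2.

0.181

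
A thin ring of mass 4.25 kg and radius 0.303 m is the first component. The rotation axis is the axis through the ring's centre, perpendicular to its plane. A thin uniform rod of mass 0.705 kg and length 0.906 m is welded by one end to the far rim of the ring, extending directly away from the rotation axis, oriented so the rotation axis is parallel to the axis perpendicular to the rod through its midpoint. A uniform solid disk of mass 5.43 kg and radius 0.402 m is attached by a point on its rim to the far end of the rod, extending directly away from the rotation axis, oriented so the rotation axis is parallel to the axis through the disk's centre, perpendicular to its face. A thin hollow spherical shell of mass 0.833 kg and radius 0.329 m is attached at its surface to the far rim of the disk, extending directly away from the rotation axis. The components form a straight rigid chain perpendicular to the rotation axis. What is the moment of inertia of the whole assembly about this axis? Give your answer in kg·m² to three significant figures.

20.0

Thin ring: I_cm = MR² = (4.25)(0.303)² = 0.39019 kg·m²; axis through the centre, so I = 0.39019 kg·m².
Thin rod: I_cm = (1/12)ML² = (1/12)(0.705)(0.906)² = 0.048224 kg·m²; centre at d = 0.303 + 0.453 = 0.756 m, so the parallel axis theorem gives I = 0.048224 + (0.705)(0.756)² = 0.45116 kg·m².
Solid disk: I_cm = (1/2)MR² = (1/2)(5.43)(0.402)² = 0.43875 kg·m²; centre at d = 0.303 + 0.453 + 0.453 + 0.402 = 1.611 m, so the parallel axis theorem gives I = 0.43875 + (5.43)(1.611)² = 14.531 kg·m².
Spherical shell: I_cm = (2/3)MR² = (2/3)(0.833)(0.329)² = 0.06011 kg·m²; centre at d = 0.303 + 0.453 + 0.453 + 0.402 + 0.402 + 0.329 = 2.342 m, so the parallel axis theorem gives I = 0.06011 + (0.833)(2.342)² = 4.6291 kg·m².
Total I = 0.39019 + 0.45116 + 14.531 + 4.6291 = 20.002 kg·m².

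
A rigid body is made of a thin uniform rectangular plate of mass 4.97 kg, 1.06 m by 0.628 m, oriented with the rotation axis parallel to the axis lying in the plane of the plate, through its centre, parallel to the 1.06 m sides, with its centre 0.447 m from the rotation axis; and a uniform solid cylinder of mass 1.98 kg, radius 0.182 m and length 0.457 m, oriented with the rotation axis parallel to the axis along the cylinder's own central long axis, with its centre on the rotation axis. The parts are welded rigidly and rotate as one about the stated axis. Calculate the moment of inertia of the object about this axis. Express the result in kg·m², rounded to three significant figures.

Rectangular plate: I_cm = (1/12)Mb² = (1/12)(4.97)(0.628)² = 0.16334 kg·m²; centre at d = 0.447 m, so the parallel axis theorem gives I = 0.16334 + (4.97)(0.447)² = 1.1564 kg·m².
Solid cylinder: I_cm = (1/2)MR² = (1/2)(1.98)(0.182)² = 0.032793 kg·m²; axis through the centre, so I = 0.032793 kg·m².
Total I = 1.1564 + 0.032793 = 1.1892 kg·m².

1.19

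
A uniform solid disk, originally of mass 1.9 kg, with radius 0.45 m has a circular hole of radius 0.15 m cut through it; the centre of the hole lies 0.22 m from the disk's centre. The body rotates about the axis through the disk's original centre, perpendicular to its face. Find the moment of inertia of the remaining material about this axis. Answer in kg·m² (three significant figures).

0.180

Unpierced body about its centre: I₀ = (1/2)MR² = (1/2)(1.9)(0.45)² = 0.19237 kg·m².
The removed disk has mass m = M·(r/R)² = (1.9)(0.15/0.45)² = 0.21111 kg (same uniform areal density).
Its moment of inertia about the rotation axis (parallel-axis theorem): I_hole = (1/2)mr² + md² = (1/2)(0.21111)(0.15)² + (0.21111)(0.22)² = 0.012593 kg·m².
Treating the hole as negative mass, I = I₀ − I_hole = 0.19237 − 0.012593 = 0.17978 kg·m².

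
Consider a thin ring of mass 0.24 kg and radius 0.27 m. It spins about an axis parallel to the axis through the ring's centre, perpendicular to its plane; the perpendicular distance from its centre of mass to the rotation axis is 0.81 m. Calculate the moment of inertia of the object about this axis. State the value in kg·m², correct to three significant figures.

0.175

I_cm = MR² = (0.24)(0.27)² = 0.017496 kg·m²; centre at d = 0.81 m, so I = I_cm + Md² gives I = 0.017496 + (0.24)(0.81)² = 0.17496 kg·m².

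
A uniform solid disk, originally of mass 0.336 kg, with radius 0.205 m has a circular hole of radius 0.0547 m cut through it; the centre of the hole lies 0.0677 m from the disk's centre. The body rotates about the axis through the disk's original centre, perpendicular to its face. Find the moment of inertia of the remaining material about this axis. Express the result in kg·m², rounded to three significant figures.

0.00691

Unpierced body about its centre: I₀ = (1/2)MR² = (1/2)(0.336)(0.205)² = 0.0070602 kg·m².
The removed disk has mass m = M·(r/R)² = (0.336)(0.0547/0.205)² = 0.023922 kg (same uniform areal density).
Its moment of inertia about the rotation axis (parallel-axis theorem): I_hole = (1/2)mr² + md² = (1/2)(0.023922)(0.0547)² + (0.023922)(0.0677)² = 0.00014543 kg·m².
Treating the hole as negative mass, I = I₀ − I_hole = 0.0070602 − 0.00014543 = 0.0069148 kg·m².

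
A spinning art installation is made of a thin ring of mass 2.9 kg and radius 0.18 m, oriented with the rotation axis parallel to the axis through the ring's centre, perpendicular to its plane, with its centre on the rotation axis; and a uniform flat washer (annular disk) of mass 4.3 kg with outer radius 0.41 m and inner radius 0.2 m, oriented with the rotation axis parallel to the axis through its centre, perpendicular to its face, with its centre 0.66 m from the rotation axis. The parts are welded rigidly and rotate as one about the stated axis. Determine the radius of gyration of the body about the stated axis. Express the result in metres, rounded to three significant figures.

0.579

Thin ring: I_cm = MR² = (2.9)(0.18)² = 0.09396 kg m²; axis through the centre, so I = 0.09396 kg m².
Annular disk: I_cm = (1/2)M(R²+r²) = (1/2)(4.3)[(0.41)² + (0.2)²] = 0.44741 kg m²; centre at d = 0.66 m, so the parallel axis theorem gives I = 0.44741 + (4.3)(0.66)² = 2.3205 kg m².
Total I = 2.4145 kg m²; total mass M = 7.2 kg.
k = √(I/M) = √(2.4145/7.2) = 0.57909 m.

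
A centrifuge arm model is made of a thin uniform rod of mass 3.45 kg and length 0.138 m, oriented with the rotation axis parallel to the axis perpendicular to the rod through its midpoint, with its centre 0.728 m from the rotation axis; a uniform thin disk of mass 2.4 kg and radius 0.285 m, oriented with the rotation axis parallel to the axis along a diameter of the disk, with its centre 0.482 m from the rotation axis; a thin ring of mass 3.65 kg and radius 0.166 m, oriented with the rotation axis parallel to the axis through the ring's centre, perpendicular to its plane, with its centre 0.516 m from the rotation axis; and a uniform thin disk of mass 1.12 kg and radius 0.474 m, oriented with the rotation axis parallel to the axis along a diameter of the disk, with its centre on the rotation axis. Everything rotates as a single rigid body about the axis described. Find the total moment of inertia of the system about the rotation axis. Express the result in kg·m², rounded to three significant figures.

Thin rod: I_cm = (1/12)ML² = (1/12)(3.45)(0.138)² = 0.0054751 kg·m²; centre at d = 0.728 m, so the parallel axis theorem gives I = 0.0054751 + (3.45)(0.728)² = 1.8339 kg·m².
Thin disk: I_cm = (1/4)MR² = (1/4)(2.4)(0.285)² = 0.048735 kg·m²; centre at d = 0.482 m, so the parallel axis theorem gives I = 0.048735 + (2.4)(0.482)² = 0.60631 kg·m².
Thin ring: I_cm = MR² = (3.65)(0.166)² = 0.10058 kg·m²; centre at d = 0.516 m, so the parallel axis theorem gives I = 0.10058 + (3.65)(0.516)² = 1.0724 kg·m².
Thin disk: I_cm = (1/4)MR² = (1/4)(1.12)(0.474)² = 0.062909 kg·m²; axis through the centre, so I = 0.062909 kg·m².
Total I = 1.8339 + 0.60631 + 1.0724 + 0.062909 = 3.5756 kg·m².

3.58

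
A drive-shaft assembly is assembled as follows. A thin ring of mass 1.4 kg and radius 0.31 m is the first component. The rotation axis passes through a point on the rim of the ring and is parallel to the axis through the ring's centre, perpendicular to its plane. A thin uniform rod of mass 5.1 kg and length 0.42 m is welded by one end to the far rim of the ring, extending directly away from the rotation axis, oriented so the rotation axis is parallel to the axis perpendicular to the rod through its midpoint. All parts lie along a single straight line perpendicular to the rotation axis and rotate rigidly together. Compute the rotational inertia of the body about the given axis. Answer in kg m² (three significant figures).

Thin ring: I_cm = MR² = (1.4)(0.31)² = 0.13454 kg m²; centre at d = 0.31 m, so the parallel axis theorem gives I = 0.13454 + (1.4)(0.31)² = 0.26908 kg m².
Thin rod: I_cm = (1/12)ML² = (1/12)(5.1)(0.42)² = 0.07497 kg m²; centre at d = 0.31 + 0.31 + 0.21 = 0.83 m, so the parallel axis theorem gives I = 0.07497 + (5.1)(0.83)² = 3.5884 kg m².
Total I = 0.26908 + 3.5884 = 3.8574 kg m².

3.86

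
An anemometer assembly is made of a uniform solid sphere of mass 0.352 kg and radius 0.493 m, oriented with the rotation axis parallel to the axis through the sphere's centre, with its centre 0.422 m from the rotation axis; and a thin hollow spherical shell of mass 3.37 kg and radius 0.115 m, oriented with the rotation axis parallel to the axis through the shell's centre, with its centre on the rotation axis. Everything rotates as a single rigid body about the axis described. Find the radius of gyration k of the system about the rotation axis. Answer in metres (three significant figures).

0.184

Solid sphere: I_cm = (2/5)MR² = (2/5)(0.352)(0.493)² = 0.034221 kg m²; centre at d = 0.422 m, so the parallel axis theorem gives I = 0.034221 + (0.352)(0.422)² = 0.096907 kg m².
Spherical shell: I_cm = (2/3)MR² = (2/3)(3.37)(0.115)² = 0.029712 kg m²; axis through the centre, so I = 0.029712 kg m².
Total I = 0.12662 kg m²; total mass M = 3.722 kg.
k = √(I/M) = √(0.12662/3.722) = 0.18444 m.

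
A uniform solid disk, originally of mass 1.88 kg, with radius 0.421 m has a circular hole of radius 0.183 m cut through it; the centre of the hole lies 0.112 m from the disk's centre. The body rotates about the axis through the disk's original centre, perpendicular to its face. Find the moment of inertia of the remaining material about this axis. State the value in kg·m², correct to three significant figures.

Unpierced body about its centre: I₀ = (1/2)MR² = (1/2)(1.88)(0.421)² = 0.16661 kg·m².
The removed disk has mass m = M·(r/R)² = (1.88)(0.183/0.421)² = 0.35522 kg (same uniform areal density).
Its moment of inertia about the rotation axis (parallel-axis theorem): I_hole = (1/2)mr² + md² = (1/2)(0.35522)(0.183)² + (0.35522)(0.112)² = 0.010404 kg·m².
Treating the hole as negative mass, I = I₀ − I_hole = 0.16661 − 0.010404 = 0.1562 kg·m².

0.156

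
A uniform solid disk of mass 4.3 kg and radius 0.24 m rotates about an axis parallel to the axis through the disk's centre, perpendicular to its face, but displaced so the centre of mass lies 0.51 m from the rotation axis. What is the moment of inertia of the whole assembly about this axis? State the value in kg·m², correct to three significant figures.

I_cm = (1/2)MR² = (1/2)(4.3)(0.24)² = 0.12384 kg·m²; centre at d = 0.51 m, so the parallel axis theorem gives I = 0.12384 + (4.3)(0.51)² = 1.2423 kg·m².

1.24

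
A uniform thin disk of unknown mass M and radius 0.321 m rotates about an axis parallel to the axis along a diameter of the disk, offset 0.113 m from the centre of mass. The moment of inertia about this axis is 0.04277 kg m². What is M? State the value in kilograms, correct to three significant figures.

I = I_cm + Md² = (1/4)MR² + Md² = M·[0.25·(0.321)² + (0.113)²] = M·0.038529.
So M = 0.04277 / 0.038529 = 1.1101 kg.

1.11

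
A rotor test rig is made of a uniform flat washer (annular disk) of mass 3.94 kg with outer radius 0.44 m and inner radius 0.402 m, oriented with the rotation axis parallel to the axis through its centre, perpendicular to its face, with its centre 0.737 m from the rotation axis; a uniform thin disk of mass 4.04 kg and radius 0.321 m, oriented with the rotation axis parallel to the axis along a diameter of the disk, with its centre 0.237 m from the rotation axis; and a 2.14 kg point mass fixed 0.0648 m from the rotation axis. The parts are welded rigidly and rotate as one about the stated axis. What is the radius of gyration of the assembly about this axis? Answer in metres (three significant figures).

0.561

Annular disk: I_cm = (1/2)M(R²+r²) = (1/2)(3.94)[(0.44)² + (0.402)²] = 0.69975 kg·m²; centre at d = 0.737 m, so I = I_cm + Md² gives I = 0.69975 + (3.94)(0.737)² = 2.8398 kg·m².
Thin disk: I_cm = (1/4)MR² = (1/4)(4.04)(0.321)² = 0.10407 kg·m²; centre at d = 0.237 m, so I = I_cm + Md² gives I = 0.10407 + (4.04)(0.237)² = 0.33099 kg·m².
Point mass: I_cm = 0; centre at d = 0.0648 m, so I = I_cm + Md² gives I = 0 + (2.14)(0.0648)² = 0.0089859 kg·m².
Total I = 3.1798 kg·m²; total mass M = 10.12 kg.
k = √(I/M) = √(3.1798/10.12) = 0.56055 m.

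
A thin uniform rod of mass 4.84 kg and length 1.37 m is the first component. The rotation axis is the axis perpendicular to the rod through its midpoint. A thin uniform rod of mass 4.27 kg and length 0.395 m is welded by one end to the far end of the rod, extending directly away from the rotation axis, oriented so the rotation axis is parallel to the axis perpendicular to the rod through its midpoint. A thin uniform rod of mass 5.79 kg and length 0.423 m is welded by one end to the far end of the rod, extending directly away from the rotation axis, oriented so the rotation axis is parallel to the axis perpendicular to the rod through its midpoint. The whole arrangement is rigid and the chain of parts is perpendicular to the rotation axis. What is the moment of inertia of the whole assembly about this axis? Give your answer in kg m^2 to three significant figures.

Thin rod: I_cm = (1/12)ML² = (1/12)(4.84)(1.37)² = 0.75702 kg m^2; axis through the centre, so I = 0.75702 kg m^2.
Thin rod: I_cm = (1/12)ML² = (1/12)(4.27)(0.395)² = 0.055519 kg m^2; centre at d = 0.685 + 0.1975 = 0.8825 m, so the parallel axis theorem gives I = 0.055519 + (4.27)(0.8825)² = 3.381 kg m^2.
Thin rod: I_cm = (1/12)ML² = (1/12)(5.79)(0.423)² = 0.086333 kg m^2; centre at d = 0.685 + 0.1975 + 0.1975 + 0.2115 = 1.2915 m, so the parallel axis theorem gives I = 0.086333 + (5.79)(1.2915)² = 9.7439 kg m^2.
Total I = 0.75702 + 3.381 + 9.7439 = 13.882 kg m^2.

13.9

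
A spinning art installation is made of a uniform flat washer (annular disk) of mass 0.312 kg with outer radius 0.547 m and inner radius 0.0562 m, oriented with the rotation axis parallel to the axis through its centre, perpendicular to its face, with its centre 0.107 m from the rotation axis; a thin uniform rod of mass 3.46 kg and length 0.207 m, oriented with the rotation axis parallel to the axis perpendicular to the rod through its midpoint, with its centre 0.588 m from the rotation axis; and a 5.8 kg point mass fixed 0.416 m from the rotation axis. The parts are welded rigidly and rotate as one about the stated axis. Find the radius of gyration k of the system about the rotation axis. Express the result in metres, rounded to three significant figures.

0.486

Annular disk: I_cm = (1/2)M(R²+r²) = (1/2)(0.312)[(0.547)² + (0.0562)²] = 0.047169 kg m^2; centre at d = 0.107 m, so the parallel axis theorem gives I = 0.047169 + (0.312)(0.107)² = 0.050741 kg m^2.
Thin rod: I_cm = (1/12)ML² = (1/12)(3.46)(0.207)² = 0.012355 kg m^2; centre at d = 0.588 m, so the parallel axis theorem gives I = 0.012355 + (3.46)(0.588)² = 1.2086 kg m^2.
Point mass: I_cm = 0; centre at d = 0.416 m, so the parallel axis theorem gives I = 0 + (5.8)(0.416)² = 1.0037 kg m^2.
Total I = 2.2631 kg m^2; total mass M = 9.572 kg.
k = √(I/M) = √(2.2631/9.572) = 0.48624 m.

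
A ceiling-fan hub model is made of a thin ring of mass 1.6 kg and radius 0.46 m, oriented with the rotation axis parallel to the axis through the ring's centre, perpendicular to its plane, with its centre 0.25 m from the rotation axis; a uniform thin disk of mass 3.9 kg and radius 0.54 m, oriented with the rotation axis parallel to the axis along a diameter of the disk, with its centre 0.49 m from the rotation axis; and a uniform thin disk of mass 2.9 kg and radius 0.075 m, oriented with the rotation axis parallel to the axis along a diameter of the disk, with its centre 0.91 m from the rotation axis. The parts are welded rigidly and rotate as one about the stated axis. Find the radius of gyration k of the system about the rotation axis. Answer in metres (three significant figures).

Thin ring: I_cm = MR² = (1.6)(0.46)² = 0.33856 kg·m²; centre at d = 0.25 m, so I = I_cm + Md² gives I = 0.33856 + (1.6)(0.25)² = 0.43856 kg·m².
Thin disk: I_cm = (1/4)MR² = (1/4)(3.9)(0.54)² = 0.28431 kg·m²; centre at d = 0.49 m, so I = I_cm + Md² gives I = 0.28431 + (3.9)(0.49)² = 1.2207 kg·m².
Thin disk: I_cm = (1/4)MR² = (1/4)(2.9)(0.075)² = 0.0040781 kg·m²; centre at d = 0.91 m, so I = I_cm + Md² gives I = 0.0040781 + (2.9)(0.91)² = 2.4056 kg·m².
Total I = 4.0648 kg·m²; total mass M = 8.4 kg.
k = √(I/M) = √(4.0648/8.4) = 0.69564 m.

0.696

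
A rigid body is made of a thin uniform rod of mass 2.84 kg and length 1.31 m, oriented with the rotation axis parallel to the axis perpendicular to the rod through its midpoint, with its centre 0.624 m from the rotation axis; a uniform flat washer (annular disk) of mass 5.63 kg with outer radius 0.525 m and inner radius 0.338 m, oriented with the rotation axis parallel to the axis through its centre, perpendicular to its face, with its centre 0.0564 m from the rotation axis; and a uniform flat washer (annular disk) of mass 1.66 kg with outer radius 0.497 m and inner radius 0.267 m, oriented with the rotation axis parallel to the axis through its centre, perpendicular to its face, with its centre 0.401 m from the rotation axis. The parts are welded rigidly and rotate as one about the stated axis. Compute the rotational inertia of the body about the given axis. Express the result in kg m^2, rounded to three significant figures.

3.16

Thin rod: I_cm = (1/12)ML² = (1/12)(2.84)(1.31)² = 0.40614 kg m^2; centre at d = 0.624 m, so I = I_cm + Md² gives I = 0.40614 + (2.84)(0.624)² = 1.512 kg m^2.
Annular disk: I_cm = (1/2)M(R²+r²) = (1/2)(5.63)[(0.525)² + (0.338)²] = 1.0975 kg m^2; centre at d = 0.0564 m, so I = I_cm + Md² gives I = 1.0975 + (5.63)(0.0564)² = 1.1154 kg m^2.
Annular disk: I_cm = (1/2)M(R²+r²) = (1/2)(1.66)[(0.497)² + (0.267)²] = 0.26419 kg m^2; centre at d = 0.401 m, so I = I_cm + Md² gives I = 0.26419 + (1.66)(0.401)² = 0.53112 kg m^2.
Total I = 1.512 + 1.1154 + 0.53112 = 3.1585 kg m^2.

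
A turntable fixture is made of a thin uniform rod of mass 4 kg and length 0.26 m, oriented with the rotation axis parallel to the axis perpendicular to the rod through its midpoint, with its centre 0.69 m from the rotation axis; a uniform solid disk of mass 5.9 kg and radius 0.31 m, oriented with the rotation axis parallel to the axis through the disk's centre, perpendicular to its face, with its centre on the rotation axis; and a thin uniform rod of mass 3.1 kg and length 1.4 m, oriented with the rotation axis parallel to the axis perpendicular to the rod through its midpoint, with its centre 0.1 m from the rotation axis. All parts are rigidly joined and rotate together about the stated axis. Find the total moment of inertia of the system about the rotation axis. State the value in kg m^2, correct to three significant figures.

2.75

Thin rod: I_cm = (1/12)ML² = (1/12)(4)(0.26)² = 0.022533 kg m^2; centre at d = 0.69 m, so the parallel axis theorem gives I = 0.022533 + (4)(0.69)² = 1.9269 kg m^2.
Solid disk: I_cm = (1/2)MR² = (1/2)(5.9)(0.31)² = 0.2835 kg m^2; axis through the centre, so I = 0.2835 kg m^2.
Thin rod: I_cm = (1/12)ML² = (1/12)(3.1)(1.4)² = 0.50633 kg m^2; centre at d = 0.1 m, so the parallel axis theorem gives I = 0.50633 + (3.1)(0.1)² = 0.53733 kg m^2.
Total I = 1.9269 + 0.2835 + 0.53733 = 2.7478 kg m^2.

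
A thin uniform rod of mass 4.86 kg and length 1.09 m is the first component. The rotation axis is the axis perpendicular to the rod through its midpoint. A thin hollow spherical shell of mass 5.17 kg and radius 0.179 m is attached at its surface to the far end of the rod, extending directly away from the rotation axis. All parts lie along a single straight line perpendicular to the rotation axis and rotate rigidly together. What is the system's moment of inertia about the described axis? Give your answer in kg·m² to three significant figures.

Thin rod: I_cm = (1/12)ML² = (1/12)(4.86)(1.09)² = 0.48118 kg·m²; axis through the centre, so I = 0.48118 kg·m².
Spherical shell: I_cm = (2/3)MR² = (2/3)(5.17)(0.179)² = 0.11043 kg·m²; centre at d = 0.545 + 0.179 = 0.724 m, so I = I_cm + Md² gives I = 0.11043 + (5.17)(0.724)² = 2.8204 kg·m².
Total I = 0.48118 + 2.8204 = 3.3016 kg·m².

3.30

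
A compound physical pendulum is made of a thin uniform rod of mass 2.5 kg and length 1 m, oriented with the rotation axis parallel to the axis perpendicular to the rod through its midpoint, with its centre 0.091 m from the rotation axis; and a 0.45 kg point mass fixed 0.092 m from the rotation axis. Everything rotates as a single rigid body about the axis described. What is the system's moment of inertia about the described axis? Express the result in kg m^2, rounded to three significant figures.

Thin rod: I_cm = (1/12)ML² = (1/12)(2.5)(1)² = 0.20833 kg m^2; centre at d = 0.091 m, so I = I_cm + Md² gives I = 0.20833 + (2.5)(0.091)² = 0.22904 kg m^2.
Point mass: I_cm = 0; centre at d = 0.092 m, so I = I_cm + Md² gives I = 0 + (0.45)(0.092)² = 0.0038088 kg m^2.
Total I = 0.22904 + 0.0038088 = 0.23284 kg m^2.

0.233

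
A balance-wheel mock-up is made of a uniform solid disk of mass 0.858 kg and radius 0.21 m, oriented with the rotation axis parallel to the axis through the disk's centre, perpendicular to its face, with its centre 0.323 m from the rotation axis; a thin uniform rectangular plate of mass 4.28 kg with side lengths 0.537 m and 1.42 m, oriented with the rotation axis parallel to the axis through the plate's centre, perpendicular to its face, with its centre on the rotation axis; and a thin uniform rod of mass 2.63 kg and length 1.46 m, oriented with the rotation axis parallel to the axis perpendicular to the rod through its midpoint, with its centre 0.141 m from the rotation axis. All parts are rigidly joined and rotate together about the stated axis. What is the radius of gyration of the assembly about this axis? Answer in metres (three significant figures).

0.432

Solid disk: I_cm = (1/2)MR² = (1/2)(0.858)(0.21)² = 0.018919 kg m²; centre at d = 0.323 m, so I = I_cm + Md² gives I = 0.018919 + (0.858)(0.323)² = 0.10843 kg m².
Rectangular plate: I_cm = (1/12)M(a²+b²) = (1/12)(4.28)[(0.537)² + (1.42)²] = 0.82203 kg m²; axis through the centre, so I = 0.82203 kg m².
Thin rod: I_cm = (1/12)ML² = (1/12)(2.63)(1.46)² = 0.46718 kg m²; centre at d = 0.141 m, so I = I_cm + Md² gives I = 0.46718 + (2.63)(0.141)² = 0.51946 kg m².
Total I = 1.4499 kg m²; total mass M = 7.768 kg.
k = √(I/M) = √(1.4499/7.768) = 0.43204 m.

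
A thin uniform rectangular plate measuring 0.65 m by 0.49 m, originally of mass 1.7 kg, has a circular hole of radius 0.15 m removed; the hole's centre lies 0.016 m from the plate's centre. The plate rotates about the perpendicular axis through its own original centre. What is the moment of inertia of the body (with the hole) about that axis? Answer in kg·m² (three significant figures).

Unpierced body about its centre: I₀ = (1/12)M(a²+b²) = (1/12)(1.7)[(0.65)² + (0.49)²] = 0.093868 kg·m².
The removed disk has mass m = M·πr²/(ab) = (1.7)·π(0.15)²/(0.65·0.49) = 0.37729 kg (same uniform areal density).
Its moment of inertia about the rotation axis (parallel-axis theorem): I_hole = (1/2)mr² + md² = (1/2)(0.37729)(0.15)² + (0.37729)(0.016)² = 0.0043411 kg·m².
Treating the hole as negative mass, I = I₀ − I_hole = 0.093868 − 0.0043411 = 0.089527 kg·m².

0.0895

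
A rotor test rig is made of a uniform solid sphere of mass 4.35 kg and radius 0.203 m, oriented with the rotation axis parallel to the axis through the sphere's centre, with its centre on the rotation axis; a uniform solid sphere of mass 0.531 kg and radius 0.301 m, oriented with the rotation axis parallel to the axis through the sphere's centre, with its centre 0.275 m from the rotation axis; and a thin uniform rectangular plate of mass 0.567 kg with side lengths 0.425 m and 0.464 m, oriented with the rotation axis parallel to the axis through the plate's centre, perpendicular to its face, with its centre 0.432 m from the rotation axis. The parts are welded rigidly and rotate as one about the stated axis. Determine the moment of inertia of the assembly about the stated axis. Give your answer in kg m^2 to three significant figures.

0.256

Solid sphere: I_cm = (2/5)MR² = (2/5)(4.35)(0.203)² = 0.071704 kg m^2; axis through the centre, so I = 0.071704 kg m^2.
Solid sphere: I_cm = (2/5)MR² = (2/5)(0.531)(0.301)² = 0.019244 kg m^2; centre at d = 0.275 m, so the parallel axis theorem gives I = 0.019244 + (0.531)(0.275)² = 0.059401 kg m^2.
Rectangular plate: I_cm = (1/12)M(a²+b²) = (1/12)(0.567)[(0.425)² + (0.464)²] = 0.018707 kg m^2; centre at d = 0.432 m, so the parallel axis theorem gives I = 0.018707 + (0.567)(0.432)² = 0.12452 kg m^2.
Total I = 0.071704 + 0.059401 + 0.12452 = 0.25563 kg m^2.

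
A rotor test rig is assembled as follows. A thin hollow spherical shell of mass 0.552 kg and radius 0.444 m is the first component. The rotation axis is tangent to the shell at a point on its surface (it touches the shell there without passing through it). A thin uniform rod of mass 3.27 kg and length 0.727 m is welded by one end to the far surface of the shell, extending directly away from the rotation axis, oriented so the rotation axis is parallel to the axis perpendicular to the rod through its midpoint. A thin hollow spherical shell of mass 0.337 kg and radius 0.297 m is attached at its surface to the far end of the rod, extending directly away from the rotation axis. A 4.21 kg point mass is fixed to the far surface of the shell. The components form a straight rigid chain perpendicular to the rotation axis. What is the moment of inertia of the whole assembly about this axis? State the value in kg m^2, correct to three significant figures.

27.2

Spherical shell: I_cm = (2/3)MR² = (2/3)(0.552)(0.444)² = 0.072546 kg m^2; centre at d = 0.444 m, so the parallel axis theorem gives I = 0.072546 + (0.552)(0.444)² = 0.18137 kg m^2.
Thin rod: I_cm = (1/12)ML² = (1/12)(3.27)(0.727)² = 0.14402 kg m^2; centre at d = 0.444 + 0.444 + 0.3635 = 1.2515 m, so the parallel axis theorem gives I = 0.14402 + (3.27)(1.2515)² = 5.2657 kg m^2.
Spherical shell: I_cm = (2/3)MR² = (2/3)(0.337)(0.297)² = 0.019818 kg m^2; centre at d = 0.444 + 0.444 + 0.3635 + 0.3635 + 0.297 = 1.912 m, so the parallel axis theorem gives I = 0.019818 + (0.337)(1.912)² = 1.2518 kg m^2.
Point mass: I_cm = 0; centre at d = 0.444 + 0.444 + 0.3635 + 0.3635 + 0.297 + 0.297 = 2.209 m, so the parallel axis theorem gives I = 0 + (4.21)(2.209)² = 20.543 kg m^2.
Total I = 0.18137 + 5.2657 + 1.2518 + 20.543 = 27.242 kg m^2.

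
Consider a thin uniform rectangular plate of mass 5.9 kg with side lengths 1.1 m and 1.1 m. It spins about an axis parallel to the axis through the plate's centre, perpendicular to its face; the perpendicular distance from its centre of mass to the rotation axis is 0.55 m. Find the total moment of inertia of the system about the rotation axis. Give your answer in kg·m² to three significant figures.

I_cm = (1/12)M(a²+b²) = (1/12)(5.9)[(1.1)² + (1.1)²] = 1.1898 kg·m²; centre at d = 0.55 m, so the parallel axis theorem gives I = 1.1898 + (5.9)(0.55)² = 2.9746 kg·m².

2.97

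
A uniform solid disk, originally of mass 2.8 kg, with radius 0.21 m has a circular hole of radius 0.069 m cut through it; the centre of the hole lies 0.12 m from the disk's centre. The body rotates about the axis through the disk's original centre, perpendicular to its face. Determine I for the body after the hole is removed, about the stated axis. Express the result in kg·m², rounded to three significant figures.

0.0567

Unpierced body about its centre: I₀ = (1/2)MR² = (1/2)(2.8)(0.21)² = 0.06174 kg·m².
The removed disk has mass m = M·(r/R)² = (2.8)(0.069/0.21)² = 0.30229 kg (same uniform areal density).
Its moment of inertia about the rotation axis (parallel-axis theorem): I_hole = (1/2)mr² + md² = (1/2)(0.30229)(0.069)² + (0.30229)(0.12)² = 0.0050725 kg·m².
Treating the hole as negative mass, I = I₀ − I_hole = 0.06174 − 0.0050725 = 0.056667 kg·m².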